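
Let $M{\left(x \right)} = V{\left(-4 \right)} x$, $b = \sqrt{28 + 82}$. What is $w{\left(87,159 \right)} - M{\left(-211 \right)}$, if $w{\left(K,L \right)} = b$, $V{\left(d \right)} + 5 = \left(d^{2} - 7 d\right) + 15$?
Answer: $11394 + \sqrt{110} \approx 11404.0$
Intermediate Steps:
$V{\left(d \right)} = 10 + d^{2} - 7 d$ ($V{\left(d \right)} = -5 + \left(\left(d^{2} - 7 d\right) + 15\right) = -5 + \left(15 + d^{2} - 7 d\right) = 10 + d^{2} - 7 d$)
$b = \sqrt{110} \approx 10.488$
$w{\left(K,L \right)} = \sqrt{110}$
$M{\left(x \right)} = 54 x$ ($M{\left(x \right)} = \left(10 + \left(-4\right)^{2} - -28\right) x = \left(10 + 16 + 28\right) x = 54 x$)
$w{\left(87,159 \right)} - M{\left(-211 \right)} = \sqrt{110} - 54 \left(-211\right) = \sqrt{110} - -11394 = \sqrt{110} + 11394 = 11394 + \sqrt{110}$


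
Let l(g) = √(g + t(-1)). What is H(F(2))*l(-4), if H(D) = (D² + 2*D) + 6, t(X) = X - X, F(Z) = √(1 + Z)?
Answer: I*(18 + 4*√3) ≈ 24.928*I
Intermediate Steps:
t(X) = 0
H(D) = 6 + D² + 2*D
l(g) = √g (l(g) = √(g + 0) = √g)
H(F(2))*l(-4) = (6 + (√(1 + 2))² + 2*√(1 + 2))*√(-4) = (6 + (√3)² + 2*√3)*(2*I) = (6 + 3 + 2*√3)*(2*I) = (9 + 2*√3)*(2*I) = 2*I*(9 + 2*√3)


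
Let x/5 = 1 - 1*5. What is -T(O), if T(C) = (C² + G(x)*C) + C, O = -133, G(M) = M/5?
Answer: -18088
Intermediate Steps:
x = -20 (x = 5*(1 - 1*5) = 5*(1 - 5) = 5*(-4) = -20)
G(M) = M/5 (G(M) = M*(⅕) = M/5)
T(C) = C² - 3*C (T(C) = (C² + ((⅕)*(-20))*C) + C = (C² - 4*C) + C = C² - 3*C)
-T(O) = -(-133)*(-3 - 133) = -(-133)*(-136) = -1*18088 = -18088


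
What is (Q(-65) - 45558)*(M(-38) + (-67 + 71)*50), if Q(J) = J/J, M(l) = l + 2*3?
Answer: -7653576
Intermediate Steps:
M(l) = 6 + l (M(l) = l + 6 = 6 + l)
Q(J) = 1
(Q(-65) - 45558)*(M(-38) + (-67 + 71)*50) = (1 - 45558)*((6 - 38) + (-67 + 71)*50) = -45557*(-32 + 4*50) = -45557*(-32 + 200) = -45557*168 = -7653576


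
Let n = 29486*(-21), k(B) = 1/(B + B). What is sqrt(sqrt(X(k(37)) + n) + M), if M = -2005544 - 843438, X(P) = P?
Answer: sqrt(-15601025432 + 74*I*sqrt(3390771982))/74 ≈ 0.2331 + 1687.9*I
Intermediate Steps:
k(B) = 1/(2*B)
M = -2848982
n = -619206
sqrt(sqrt(X(k(37)) + n) + M) = sqrt(sqrt((1/2)/37 - 619206) - 2848982) = sqrt(sqrt((1/2)*(1/37) - 619206) - 2848982) = sqrt(sqrt(1/74 - 619206) - 2848982) = sqrt(sqrt(-45821243/74) - 2848982) = sqrt(I*sqrt(3390771982)/74 - 2848982) = sqrt(-2848982 + I*sqrt(3390771982)/74)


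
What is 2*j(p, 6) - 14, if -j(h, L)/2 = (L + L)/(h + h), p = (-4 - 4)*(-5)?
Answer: -73/5 ≈ -14.600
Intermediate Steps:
p = 40 (p = -8*(-5) = 40)
j(h, L) = -2*L/h (j(h, L) = -2*(L + L)/(h + h) = -2*2*L/(2*h) = -2*2*L*1/(2*h) = -2*L/h)
2*j(p, 6) - 14 = 2*(-2*6/40) - 14 = 2*(-2*6*1/40) - 14 = 2*(-3/10) - 14 = -⅗ - 14 = -73/5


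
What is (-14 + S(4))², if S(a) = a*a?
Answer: 4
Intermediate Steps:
S(a) = a²
(-14 + S(4))² = (-14 + 4²)² = (-14 + 16)² = 2² = 4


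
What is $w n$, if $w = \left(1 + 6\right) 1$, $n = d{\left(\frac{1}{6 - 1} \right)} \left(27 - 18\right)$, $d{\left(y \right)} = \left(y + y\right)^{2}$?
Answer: $\frac{252}{25} \approx 10.08$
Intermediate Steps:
$d{\left(y \right)} = 4 y^{2}$ ($d{\left(y \right)} = \left(2 y\right)^{2} = 4 y^{2}$)
$n = \frac{36}{25}$ ($n = 4 \left(\frac{1}{6 - 1}\right)^{2} \left(27 - 18\right) = 4 \left(\frac{1}{5}\right)^{2} \cdot 9 = \frac{4}{25} \cdot 9 = \frac{36}{25} \approx 1.44$)
$w = 7$ ($w = 7 \cdot 1 = 7$)
$w n = 7 \cdot \frac{36}{25} = \frac{252}{25}$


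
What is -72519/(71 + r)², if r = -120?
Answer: -72519/2401 ≈ -30.204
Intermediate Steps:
-72519/(71 + r)² = -72519/(71 - 120)² = -72519/((-49)²) = -72519/2401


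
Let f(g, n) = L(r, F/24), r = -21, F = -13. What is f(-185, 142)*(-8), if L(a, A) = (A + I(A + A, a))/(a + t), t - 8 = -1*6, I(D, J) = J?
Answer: -517/57 ≈ -9.0702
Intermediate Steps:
t = 2 (t = 8 - 1*6 = 8 - 6 = 2)
L(a, A) = (A + a)/(2 + a) (L(a, A) = (A + a)/(a + 2) = (A + a)/(2 + a))
f(g, n) = 517/456 (f(g, n) = (-13/24 - 21)/(2 - 21) = (-13*1/24 - 21)/(-19) = -(-13/24 - 21)/19 = -1/19*(-517/24) = 517/456)
f(-185, 142)*(-8) = (517/456)*(-8) = -517/57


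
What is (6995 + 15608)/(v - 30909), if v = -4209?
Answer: -22603/35118 ≈ -0.64363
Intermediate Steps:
(6995 + 15608)/(v - 30909) = (6995 + 15608)/(-4209 - 30909) = 22603/(-35118) = 22603*(-1/35118) = -22603/35118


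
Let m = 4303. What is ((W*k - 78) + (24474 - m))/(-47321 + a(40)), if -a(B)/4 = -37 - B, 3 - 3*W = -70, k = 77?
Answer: -65900/141039 ≈ -0.46725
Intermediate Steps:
W = 73/3 (W = 1 - ⅓*(-70) = 1 + 70/3 = 73/3 ≈ 24.333)
a(B) = 148 + 4*B (a(B) = -4*(-37 - B) = 148 + 4*B)
((W*k - 78) + (24474 - m))/(-47321 + a(40)) = (((73/3)*77 - 78) + (24474 - 1*4303))/(-47321 + (148 + 4*40)) = ((5621/3 - 78) + (24474 - 4303))/(-47321 + (148 + 160)) = (5387/3 + 20171)/(-47321 + 308) = (65900/3)/(-47013) = (65900/3)*(-1/47013) = -65900/141039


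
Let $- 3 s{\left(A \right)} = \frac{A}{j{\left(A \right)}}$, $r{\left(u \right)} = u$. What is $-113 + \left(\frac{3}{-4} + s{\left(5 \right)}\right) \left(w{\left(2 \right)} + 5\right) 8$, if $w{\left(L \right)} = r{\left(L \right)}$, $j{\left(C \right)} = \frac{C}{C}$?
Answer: $- \frac{745}{3} \approx -248.33$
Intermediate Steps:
$j{\left(C \right)} = 1$
$s{\left(A \right)} = - \frac{A}{3}$ ($s{\left(A \right)} = - \frac{A 1^{-1}}{3} = - \frac{A 1}{3} = - \frac{A}{3}$)
$w{\left(L \right)} = L$
$-113 + \left(\frac{3}{-4} + s{\left(5 \right)}\right) \left(w{\left(2 \right)} + 5\right) 8 = -113 + \left(\frac{3}{-4} - \frac{5}{3}\right) \left(2 + 5\right) 8 = -113 + \left(3 \left(- \frac{1}{4}\right) - \frac{5}{3}\right) 7 \cdot 8 = -113 + \left(- \frac{3}{4} - \frac{5}{3}\right) 7 \cdot 8 = -113 + \left(- \frac{29}{12}\right) 7 \cdot 8 = -113 - \frac{406}{3} = - \frac{745}{3}$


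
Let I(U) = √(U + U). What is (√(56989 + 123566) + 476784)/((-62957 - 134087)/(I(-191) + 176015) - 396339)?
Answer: -5854490075200420895472/4866709654386500280463 - 12279124457197433*√180555/4866709654386500280463 - 93947426496*I*√382/4866709654386500280463 - 197044*I*√68972010/4866709654386500280463 ≈ -1.204 - 3.7763e-10*I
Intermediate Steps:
I(U) = √2*√U (I(U) = √(2*U) = √2*√U)
(√(56989 + 123566) + 476784)/((-62957 - 134087)/(I(-191) + 176015) - 396339) = (√(56989 + 123566) + 476784)/((-62957 - 134087)/(√2*√(-191) + 176015) - 396339) = (√180555 + 476784)/(-197044/(√2*(I*√191) + 176015) - 396339) = (476784 + √180555)/(-197044/(I*√382 + 176015) - 396339) = (476784 + √180555)/(-197044/(176015 + I*√382) - 396339) = (476784 + √180555)/(-396339 - 197044/(176015 + I*√382))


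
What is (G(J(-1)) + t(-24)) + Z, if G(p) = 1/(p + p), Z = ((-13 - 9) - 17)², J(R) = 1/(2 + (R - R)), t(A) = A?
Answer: 1498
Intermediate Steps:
J(R) = ½ (J(R) = 1/(2 + 0) = 1/2 = ½)
Z = 1521 (Z = (-22 - 17)² = (-39)² = 1521)
G(p) = 1/(2*p)
(G(J(-1)) + t(-24)) + Z = (1/(2*(½)) - 24) + 1521 = ((½)*2 - 24) + 1521 = (1 - 24) + 1521 = -23 + 1521 = 1498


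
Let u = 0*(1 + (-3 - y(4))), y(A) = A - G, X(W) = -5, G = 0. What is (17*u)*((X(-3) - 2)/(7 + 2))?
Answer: 0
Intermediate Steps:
y(A) = A (y(A) = A - 1*0 = A + 0 = A)
u = 0 (u = 0*(1 + (-3 - 1*4)) = 0*(1 + (-3 - 4)) = 0*(1 - 7) = 0*(-6) = 0)
(17*u)*((X(-3) - 2)/(7 + 2)) = (17*0)*((-5 - 2)/(7 + 2)) = 0*(-7/9) = 0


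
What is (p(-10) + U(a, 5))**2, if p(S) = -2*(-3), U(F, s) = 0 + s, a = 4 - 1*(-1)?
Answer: 121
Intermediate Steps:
a = 5 (a = 4 + 1 = 5)
U(F, s) = s
p(S) = 6
(p(-10) + U(a, 5))**2 = (6 + 5)**2 = 11**2 = 121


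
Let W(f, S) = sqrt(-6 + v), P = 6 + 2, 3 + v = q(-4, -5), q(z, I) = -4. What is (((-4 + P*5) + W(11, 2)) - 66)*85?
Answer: -2550 + 85*I*sqrt(13) ≈ -2550.0 + 306.47*I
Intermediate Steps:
v = -7 (v = -3 - 4 = -7)
P = 8
W(f, S) = I*sqrt(13) (W(f, S) = sqrt(-6 - 7) = sqrt(-13) = I*sqrt(13))
(((-4 + P*5) + W(11, 2)) - 66)*85 = (((-4 + 8*5) + I*sqrt(13)) - 66)*85 = (((-4 + 40) + I*sqrt(13)) - 66)*85 = ((36 + I*sqrt(13)) - 66)*85 = (-30 + I*sqrt(13))*85 = -2550 + 85*I*sqrt(13)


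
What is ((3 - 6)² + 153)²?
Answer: 26244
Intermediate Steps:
((3 - 6)² + 153)² = ((-3)² + 153)² = (9 + 153)² = 162² = 26244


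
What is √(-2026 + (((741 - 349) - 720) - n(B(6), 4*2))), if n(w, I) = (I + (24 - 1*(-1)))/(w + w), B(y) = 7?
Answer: I*√461846/14 ≈ 48.542*I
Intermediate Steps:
n(w, I) = (25 + I)/(2*w) (n(w, I) = (I + (24 + 1))/((2*w)) = (I + 25)*(1/(2*w)) = (25 + I)*(1/(2*w)) = (25 + I)/(2*w))
√(-2026 + (((741 - 349) - 720) - n(B(6), 4*2))) = √(-2026 + (((741 - 349) - 720) - (25 + 4*2)/(2*7))) = √(-2026 + ((392 - 720) - (25 + 8)/(2*7))) = √(-2026 + (-328 - 33/(2*7))) = √(-2026 + (-328 - 1*33/14)) = √(-2026 + (-328 - 33/14)) = √(-2026 - 4625/14) = √(-32989/14) = I*√461846/14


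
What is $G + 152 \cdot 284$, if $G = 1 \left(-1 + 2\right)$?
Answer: $43169$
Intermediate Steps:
$G = 1$ ($G = 1 \cdot 1 = 1$)
$G + 152 \cdot 284 = 1 + 152 \cdot 284 = 1 + 43168 = 43169$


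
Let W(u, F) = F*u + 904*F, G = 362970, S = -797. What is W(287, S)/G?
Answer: -316409/120990 ≈ -2.6152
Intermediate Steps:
W(u, F) = 904*F + F*u
W(287, S)/G = -797*(904 + 287)/362970 = -797*1191*(1/362970) = -949227*1/362970 = -316409/120990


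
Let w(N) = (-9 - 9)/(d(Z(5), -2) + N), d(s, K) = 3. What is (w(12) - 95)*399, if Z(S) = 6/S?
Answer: -191919/5 ≈ -38384.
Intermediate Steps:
w(N) = -18/(3 + N) (w(N) = (-9 - 9)/(3 + N) = -18/(3 + N))
(w(12) - 95)*399 = (-18/(3 + 12) - 95)*399 = (-18/15 - 95)*399 = (-18*1/15 - 95)*399 = (-6/5 - 95)*399 = -481/5*399 = -191919/5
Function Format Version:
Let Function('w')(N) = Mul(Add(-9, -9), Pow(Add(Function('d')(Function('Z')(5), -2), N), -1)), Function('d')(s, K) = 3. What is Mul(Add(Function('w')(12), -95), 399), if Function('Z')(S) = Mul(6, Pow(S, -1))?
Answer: Rational(-191919, 5) ≈ -38384.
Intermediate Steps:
Function('w')(N) = Mul(-18, Pow(Add(3, N), -1)) (Function('w')(N) = Mul(Add(-9, -9), Pow(Add(3, N), -1)) = Mul(-18, Pow(Add(3, N), -1)))
Mul(Add(Function('w')(12), -95), 399) = Mul(Add(Mul(-18, Pow(Add(3, 12), -1)), -95), 399) = Mul(Add(Mul(-18, Pow(15, -1)), -95), 399) = Mul(Add(Mul(-18, Rational(1, 15)), -95), 399) = Mul(Add(Rational(-6, 5), -95), 399) = Mul(Rational(-481, 5), 399) = Rational(-191919, 5)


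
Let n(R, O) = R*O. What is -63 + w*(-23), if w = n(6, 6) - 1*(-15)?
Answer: -1236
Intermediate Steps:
n(R, O) = O*R
w = 51 (w = 6*6 - 1*(-15) = 36 + 15 = 51)
-63 + w*(-23) = -63 + 51*(-23) = -63 - 1173 = -1236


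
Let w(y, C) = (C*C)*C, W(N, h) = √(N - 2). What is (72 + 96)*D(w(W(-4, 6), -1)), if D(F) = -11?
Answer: -1848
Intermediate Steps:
W(N, h) = √(-2 + N)
w(y, C) = C³ (w(y, C) = C²*C = C³)
(72 + 96)*D(w(W(-4, 6), -1)) = (72 + 96)*(-11) = 168*(-11) = -1848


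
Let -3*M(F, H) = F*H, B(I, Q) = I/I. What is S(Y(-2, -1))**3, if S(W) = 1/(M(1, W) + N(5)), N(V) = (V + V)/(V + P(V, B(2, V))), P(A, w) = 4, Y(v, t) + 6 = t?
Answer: 729/29791 ≈ 0.024470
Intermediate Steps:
Y(v, t) = -6 + t
B(I, Q) = 1
M(F, H) = -F*H/3
N(V) = 2*V/(4 + V) (N(V) = (V + V)/(V + 4) = (2*V)/(4 + V) = 2*V/(4 + V))
S(W) = 1/(10/9 - W/3) (S(W) = 1/(-1/3*1*W + 2*5/(4 + 5)) = 1/(-W/3 + 2*5/9) = 1/(-W/3 + 2*5*(1/9)) = 1/(-W/3 + 10/9) = 1/(10/9 - W/3))
S(Y(-2, -1))**3 = (-9/(-10 + 3*(-6 - 1)))**3 = (-9/(-10 + 3*(-7)))**3 = (-9/(-10 - 21))**3 = (-9/(-31))**3 = (-9*(-1/31))**3 = (9/31)**3 = 729/29791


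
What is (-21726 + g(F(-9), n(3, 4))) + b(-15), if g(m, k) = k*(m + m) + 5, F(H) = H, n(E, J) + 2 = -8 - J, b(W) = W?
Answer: -21484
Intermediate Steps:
n(E, J) = -10 - J (n(E, J) = -2 + (-8 - J) = -10 - J)
g(m, k) = 5 + 2*k*m (g(m, k) = k*(2*m) + 5 = 2*k*m + 5 = 5 + 2*k*m)
(-21726 + g(F(-9), n(3, 4))) + b(-15) = (-21726 + (5 + 2*(-10 - 1*4)*(-9))) - 15 = (-21726 + (5 + 2*(-10 - 4)*(-9))) - 15 = (-21726 + (5 + 2*(-14)*(-9))) - 15 = (-21726 + (5 + 252)) - 15 = (-21726 + 257) - 15 = -21469 - 15 = -21484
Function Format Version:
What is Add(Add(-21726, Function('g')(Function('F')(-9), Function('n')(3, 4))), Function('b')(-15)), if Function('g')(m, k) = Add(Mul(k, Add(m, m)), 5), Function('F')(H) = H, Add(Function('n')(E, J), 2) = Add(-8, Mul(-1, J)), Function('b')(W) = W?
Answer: -21484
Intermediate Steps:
Function('n')(E, J) = Add(-10, Mul(-1, J)) (Function('n')(E, J) = Add(-2, Add(-8, Mul(-1, J))) = Add(-10, Mul(-1, J)))
Function('g')(m, k) = Add(5, Mul(2, k, m)) (Function('g')(m, k) = Add(Mul(k, Mul(2, m)), 5) = Add(Mul(2, k, m), 5) = Add(5, Mul(2, k, m)))
Add(Add(-21726, Function('g')(Function('F')(-9), Function('n')(3, 4))), Function('b')(-15)) = Add(Add(-21726, Add(5, Mul(2, Add(-10, Mul(-1, 4)), -9))), -15) = Add(Add(-21726, Add(5, Mul(2, Add(-10, -4), -9))), -15) = Add(Add(-21726, Add(5, Mul(2, -14, -9))), -15) = Add(Add(-21726, Add(5, 252)), -15) = Add(Add(-21726, 257), -15) = Add(-21469, -15) = -21484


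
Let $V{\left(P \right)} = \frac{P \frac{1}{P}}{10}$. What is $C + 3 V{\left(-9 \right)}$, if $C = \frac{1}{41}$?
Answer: $\frac{133}{410} \approx 0.32439$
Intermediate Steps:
$C = \frac{1}{41} \approx 0.02439$
$V{\left(P \right)} = \frac{1}{10}$ ($V{\left(P \right)} = 1 \cdot \frac{1}{10} = \frac{1}{10}$)
$C + 3 V{\left(-9 \right)} = \frac{1}{41} + 3 \cdot \frac{1}{10} = \frac{1}{41} + \frac{3}{10} = \frac{133}{410}$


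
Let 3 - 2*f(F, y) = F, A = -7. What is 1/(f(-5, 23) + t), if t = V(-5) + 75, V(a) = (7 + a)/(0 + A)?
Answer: 7/551 ≈ 0.012704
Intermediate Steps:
f(F, y) = 3/2 - F/2
V(a) = -1 - a/7 (V(a) = (7 + a)/(0 - 7) = (7 + a)/(-7) = (7 + a)*(-1/7) = -1 - a/7)
t = 523/7 (t = (-1 - 1/7*(-5)) + 75 = (-1 + 5/7) + 75 = -2/7 + 75 = 523/7 ≈ 74.714)
1/(f(-5, 23) + t) = 1/((3/2 - 1/2*(-5)) + 523/7) = 1/((3/2 + 5/2) + 523/7) = 1/(4 + 523/7) = 1/(551/7) = 7/551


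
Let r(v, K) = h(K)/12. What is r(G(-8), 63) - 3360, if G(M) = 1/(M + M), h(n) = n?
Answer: -13419/4 ≈ -3354.8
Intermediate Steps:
G(M) = 1/(2*M)
r(v, K) = K/12
r(G(-8), 63) - 3360 = (1/12)*63 - 3360 = 21/4 - 3360 = -13419/4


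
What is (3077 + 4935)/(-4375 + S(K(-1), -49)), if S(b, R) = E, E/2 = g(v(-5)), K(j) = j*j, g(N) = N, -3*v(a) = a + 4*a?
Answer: -24036/13075 ≈ -1.8383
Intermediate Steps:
v(a) = -5*a/3 (v(a) = -(a + 4*a)/3 = -5*a/3)
K(j) = j**2
E = 50/3 (E = 2*(-5/3*(-5)) = 2*(25/3) = 50/3 ≈ 16.667)
S(b, R) = 50/3
(3077 + 4935)/(-4375 + S(K(-1), -49)) = (3077 + 4935)/(-4375 + 50/3) = 8012/(-13075/3) = 8012*(-3/13075) = -24036/13075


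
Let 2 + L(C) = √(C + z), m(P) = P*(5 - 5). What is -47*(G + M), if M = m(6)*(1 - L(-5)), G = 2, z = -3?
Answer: -94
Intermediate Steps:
m(P) = 0 (m(P) = P*0 = 0)
L(C) = -2 + √(-3 + C) (L(C) = -2 + √(C - 3) = -2 + √(-3 + C))
M = 0 (M = 0*(1 - (-2 + √(-3 - 5))) = 0*(1 - (-2 + √(-8))) = 0*(1 - (-2 + 2*I*√2)) = 0*(1 + (2 - 2*I*√2)) = 0*(3 - 2*I*√2) = 0)
-47*(G + M) = -47*(2 + 0) = -47*2 = -94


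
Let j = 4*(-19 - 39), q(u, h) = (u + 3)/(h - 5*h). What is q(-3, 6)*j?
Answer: 0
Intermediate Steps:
q(u, h) = -(3 + u)/(4*h) (q(u, h) = (3 + u)/((-4*h)) = (3 + u)*(-1/(4*h)) = -(3 + u)/(4*h))
j = -232 (j = 4*(-58) = -232)
q(-3, 6)*j = ((1/4)*(-3 - 1*(-3))/6)*(-232) = ((1/4)*(1/6)*(-3 + 3))*(-232) = ((1/4)*(1/6)*0)*(-232) = 0*(-232) = 0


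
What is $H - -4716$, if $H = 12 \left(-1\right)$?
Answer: $4704$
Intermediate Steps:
$H = -12$
$H - -4716 = -12 - -4716 = -12 + 4716 = 4704$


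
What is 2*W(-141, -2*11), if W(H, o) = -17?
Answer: -34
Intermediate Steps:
2*W(-141, -2*11) = 2*(-17) = -34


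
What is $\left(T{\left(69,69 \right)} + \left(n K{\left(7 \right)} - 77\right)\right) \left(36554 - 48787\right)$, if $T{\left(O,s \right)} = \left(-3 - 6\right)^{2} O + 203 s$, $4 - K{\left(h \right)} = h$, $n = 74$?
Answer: $-236060201$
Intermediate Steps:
$K{\left(h \right)} = 4 - h$
$T{\left(O,s \right)} = 81 O + 203 s$ ($T{\left(O,s \right)} = \left(-9\right)^{2} O + 203 s = 81 O + 203 s$)
$\left(T{\left(69,69 \right)} + \left(n K{\left(7 \right)} - 77\right)\right) \left(36554 - 48787\right) = \left(\left(81 \cdot 69 + 203 \cdot 69\right) + \left(74 \left(4 - 7\right) - 77\right)\right) \left(36554 - 48787\right) = \left(\left(5589 + 14007\right) + \left(74 \left(4 - 7\right) - 77\right)\right) \left(-12233\right) = \left(19596 + \left(74 \left(-3\right) - 77\right)\right) \left(-12233\right) = \left(19596 - 299\right) \left(-12233\right) = 19297 \left(-12233\right) = -236060201$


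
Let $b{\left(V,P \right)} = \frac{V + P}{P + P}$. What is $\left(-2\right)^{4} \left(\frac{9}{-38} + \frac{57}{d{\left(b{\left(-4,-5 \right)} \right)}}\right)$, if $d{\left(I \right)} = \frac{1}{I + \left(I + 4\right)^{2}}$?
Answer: $\frac{10789212}{475} \approx 22714.0$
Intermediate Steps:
$b{\left(V,P \right)} = \frac{P + V}{2 P}$
$d{\left(I \right)} = \frac{1}{I + \left(4 + I\right)^{2}}$
$\left(-2\right)^{4} \left(\frac{9}{-38} + \frac{57}{d{\left(b{\left(-4,-5 \right)} \right)}}\right) = \left(-2\right)^{4} \left(\frac{9}{-38} + \frac{57}{\frac{1}{\frac{-5 - 4}{2 \left(-5\right)} + \left(4 + \frac{-5 - 4}{2 \left(-5\right)}\right)^{2}}}\right) = 16 \left(9 \left(- \frac{1}{38}\right) + \frac{57}{\frac{1}{\frac{1}{2} \left(- \frac{1}{5}\right) \left(-9\right) + \left(4 + \frac{1}{2} \left(- \frac{1}{5}\right) \left(-9\right)\right)^{2}}}\right) = 16 \left(- \frac{9}{38} + \frac{57}{\frac{1}{\frac{9}{10} + \left(4 + \frac{9}{10}\right)^{2}}}\right) = 16 \left(- \frac{9}{38} + \frac{57}{\frac{1}{\frac{9}{10} + \left(\frac{49}{10}\right)^{2}}}\right) = 16 \left(- \frac{9}{38} + \frac{57}{\frac{1}{\frac{9}{10} + \frac{2401}{100}}}\right) = 16 \left(- \frac{9}{38} + \frac{57}{\frac{1}{\frac{2491}{100}}}\right) = 16 \left(- \frac{9}{38} + \frac{57}{\frac{100}{2491}}\right) = 16 \left(- \frac{9}{38} + 57 \cdot \frac{2491}{100}\right) = 16 \left(- \frac{9}{38} + \frac{141987}{100}\right) = 16 \cdot \frac{2697303}{1900} = \frac{10789212}{475}$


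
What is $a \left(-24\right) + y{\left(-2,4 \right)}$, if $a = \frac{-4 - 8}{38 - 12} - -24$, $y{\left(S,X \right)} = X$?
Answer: $- \frac{7292}{13} \approx -560.92$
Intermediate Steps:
$a = \frac{306}{13}$ ($a = - \frac{12}{38 - 12} + 24 = - \frac{12}{26} + 24 = \left(-12\right) \frac{1}{26} + 24 = - \frac{6}{13} + 24 = \frac{306}{13} \approx 23.538$)
$a \left(-24\right) + y{\left(-2,4 \right)} = \frac{306}{13} \left(-24\right) + 4 = - \frac{7344}{13} + 4 = - \frac{7292}{13}$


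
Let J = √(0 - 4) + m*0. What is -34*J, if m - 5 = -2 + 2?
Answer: -68*I ≈ -68.0*I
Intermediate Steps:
m = 5 (m = 5 + (-2 + 2) = 5 + 0 = 5)
J = 2*I (J = √(0 - 4) + 5*0 = √(-4) + 0 = 2*I + 0 = 2*I ≈ 2.0*I)
-34*J = -68*I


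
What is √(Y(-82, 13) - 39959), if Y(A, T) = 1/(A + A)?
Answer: I*√268684357/82 ≈ 199.9*I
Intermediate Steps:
Y(A, T) = 1/(2*A)
√(Y(-82, 13) - 39959) = √((½)/(-82) - 39959) = √((½)*(-1/82) - 39959) = √(-1/164 - 39959) = √(-6553277/164) = I*√268684357/82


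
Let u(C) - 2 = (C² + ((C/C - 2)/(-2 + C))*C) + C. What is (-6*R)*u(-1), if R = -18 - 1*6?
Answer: 240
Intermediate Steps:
R = -24 (R = -18 - 6 = -24)
u(C) = 2 + C + C² - C/(-2 + C) (u(C) = 2 + ((C² + ((C/C - 2)/(-2 + C))*C) + C) = 2 + ((C² + ((1 - 2)/(-2 + C))*C) + C) = 2 + ((C² + (-1/(-2 + C))*C) + C) = 2 + ((C² - C/(-2 + C)) + C) = 2 + (C + C² - C/(-2 + C)) = 2 + C + C² - C/(-2 + C))
(-6*R)*u(-1) = (-6*(-24))*((-4 + (-1)³ - 1*(-1) - 1*(-1)²)/(-2 - 1)) = 144*((-4 - 1 + 1 - 1*1)/(-3)) = 144*(-(-4 - 1 + 1 - 1)/3) = 144*(-⅓*(-5)) = 144*(5/3) = 240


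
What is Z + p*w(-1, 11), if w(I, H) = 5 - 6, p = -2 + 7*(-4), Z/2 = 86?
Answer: 202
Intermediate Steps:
Z = 172 (Z = 2*86 = 172)
p = -30 (p = -2 - 28 = -30)
w(I, H) = -1
Z + p*w(-1, 11) = 172 - 30*(-1) = 172 + 30 = 202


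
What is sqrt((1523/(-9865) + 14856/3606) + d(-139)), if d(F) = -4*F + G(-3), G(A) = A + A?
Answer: sqrt(19472682192010455)/5928865 ≈ 23.536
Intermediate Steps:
G(A) = 2*A
d(F) = -6 - 4*F (d(F) = -4*F + 2*(-3) = -4*F - 6 = -6 - 4*F)
sqrt((1523/(-9865) + 14856/3606) + d(-139)) = sqrt((1523/(-9865) + 14856/3606) + (-6 - 4*(-139))) = sqrt((1523*(-1/9865) + 14856*(1/3606)) + (-6 + 556)) = sqrt((-1523/9865 + 2476/601) + 550) = sqrt(23510417/5928865 + 550) = sqrt(3284386167/5928865) = sqrt(19472682192010455)/5928865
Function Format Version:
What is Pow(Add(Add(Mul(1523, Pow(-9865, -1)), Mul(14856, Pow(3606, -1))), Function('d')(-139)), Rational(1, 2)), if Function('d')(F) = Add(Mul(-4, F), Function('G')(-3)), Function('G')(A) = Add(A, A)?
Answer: Mul(Rational(1, 5928865), Pow(19472682192010455, Rational(1, 2))) ≈ 23.536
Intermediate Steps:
Function('G')(A) = Mul(2, A)
Function('d')(F) = Add(-6, Mul(-4, F)) (Function('d')(F) = Add(Mul(-4, F), Mul(2, -3)) = Add(Mul(-4, F), -6) = Add(-6, Mul(-4, F)))
Pow(Add(Add(Mul(1523, Pow(-9865, -1)), Mul(14856, Pow(3606, -1))), Function('d')(-139)), Rational(1, 2)) = Pow(Add(Add(Mul(1523, Pow(-9865, -1)), Mul(14856, Pow(3606, -1))), Add(-6, Mul(-4, -139))), Rational(1, 2)) = Pow(Add(Add(Mul(1523, Rational(-1, 9865)), Mul(14856, Rational(1, 3606))), Add(-6, 556)), Rational(1, 2)) = Pow(Add(Add(Rational(-1523, 9865), Rational(2476, 601)), 550), Rational(1, 2)) = Pow(Add(Rational(23510417, 5928865), 550), Rational(1, 2)) = Pow(Rational(3284386167, 5928865), Rational(1, 2)) = Mul(Rational(1, 5928865), Pow(19472682192010455, Rational(1, 2)))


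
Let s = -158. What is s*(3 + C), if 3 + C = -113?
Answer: 17854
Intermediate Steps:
C = -116 (C = -3 - 113 = -116)
s*(3 + C) = -158*(3 - 116) = -158*(-113) = 17854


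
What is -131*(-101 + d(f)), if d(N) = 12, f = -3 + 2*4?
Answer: 11659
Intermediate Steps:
f = 5 (f = -3 + 8 = 5)
-131*(-101 + d(f)) = -131*(-101 + 12) = -131*(-89) = 11659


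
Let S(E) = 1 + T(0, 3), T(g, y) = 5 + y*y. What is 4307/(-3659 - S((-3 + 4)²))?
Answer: -4307/3674 ≈ -1.1723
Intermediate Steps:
T(g, y) = 5 + y²
S(E) = 15 (S(E) = 1 + (5 + 3²) = 1 + (5 + 9) = 1 + 14 = 15)
4307/(-3659 - S((-3 + 4)²)) = 4307/(-3659 - 1*15) = 4307/(-3659 - 15) = 4307/(-3674) = 4307*(-1/3674) = -4307/3674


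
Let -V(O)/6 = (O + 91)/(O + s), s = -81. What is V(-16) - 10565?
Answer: -1024355/97 ≈ -10560.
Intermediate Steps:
V(O) = -6*(91 + O)/(-81 + O) (V(O) = -6*(O + 91)/(O - 81) = -6*(91 + O)/(-81 + O))
V(-16) - 10565 = 6*(-91 - 1*(-16))/(-81 - 16) - 10565 = 6*(-91 + 16)/(-97) - 10565 = 6*(-1/97)*(-75) - 10565 = 450/97 - 10565 = -1024355/97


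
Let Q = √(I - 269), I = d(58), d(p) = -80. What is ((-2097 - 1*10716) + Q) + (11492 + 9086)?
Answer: 7765 + I*√349 ≈ 7765.0 + 18.682*I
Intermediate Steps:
I = -80
Q = I*√349 (Q = √(-80 - 269) = √(-349) = I*√349 ≈ 18.682*I)
((-2097 - 1*10716) + Q) + (11492 + 9086) = ((-2097 - 1*10716) + I*√349) + (11492 + 9086) = ((-2097 - 10716) + I*√349) + 20578 = (-12813 + I*√349) + 20578 = 7765 + I*√349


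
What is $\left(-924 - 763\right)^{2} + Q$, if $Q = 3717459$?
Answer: $6563428$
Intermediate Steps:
$\left(-924 - 763\right)^{2} + Q = \left(-924 - 763\right)^{2} + 3717459 = \left(-1687\right)^{2} + 3717459 = 2845969 + 3717459 = 6563428$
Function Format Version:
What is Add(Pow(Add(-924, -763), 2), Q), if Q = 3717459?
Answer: 6563428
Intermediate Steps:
Add(Pow(Add(-924, -763), 2), Q) = Add(Pow(Add(-924, -763), 2), 3717459) = Add(Pow(-1687, 2), 3717459) = Add(2845969, 3717459) = 6563428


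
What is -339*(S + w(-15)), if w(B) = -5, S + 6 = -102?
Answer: 38307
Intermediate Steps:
S = -108 (S = -6 - 102 = -108)
-339*(S + w(-15)) = -339*(-108 - 5) = -339*(-113) = 38307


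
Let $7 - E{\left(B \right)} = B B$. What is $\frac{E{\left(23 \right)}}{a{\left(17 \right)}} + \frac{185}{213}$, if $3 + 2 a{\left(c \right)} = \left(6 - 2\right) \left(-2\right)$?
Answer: $\frac{224407}{2343} \approx 95.778$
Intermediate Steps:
$a{\left(c \right)} = - \frac{11}{2}$ ($a{\left(c \right)} = - \frac{3}{2} + \frac{\left(6 - 2\right) \left(-2\right)}{2} = - \frac{3}{2} + \frac{4 \left(-2\right)}{2} = - \frac{3}{2} + \frac{1}{2} \left(-8\right) = - \frac{3}{2} - 4 = - \frac{11}{2}$)
$E{\left(B \right)} = 7 - B^{2}$ ($E{\left(B \right)} = 7 - B B = 7 - B^{2}$)
$\frac{E{\left(23 \right)}}{a{\left(17 \right)}} + \frac{185}{213} = \frac{7 - 23^{2}}{- \frac{11}{2}} + \frac{185}{213} = \left(7 - 529\right) \left(- \frac{2}{11}\right) + 185 \cdot \frac{1}{213} = \left(7 - 529\right) \left(- \frac{2}{11}\right) + \frac{185}{213} = \left(-522\right) \left(- \frac{2}{11}\right) + \frac{185}{213} = \frac{1044}{11} + \frac{185}{213} = \frac{224407}{2343}$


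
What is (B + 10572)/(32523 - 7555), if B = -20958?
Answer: -5193/12484 ≈ -0.41597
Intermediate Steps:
(B + 10572)/(32523 - 7555) = (-20958 + 10572)/(32523 - 7555) = -10386/24968 = -10386*1/24968 = -5193/12484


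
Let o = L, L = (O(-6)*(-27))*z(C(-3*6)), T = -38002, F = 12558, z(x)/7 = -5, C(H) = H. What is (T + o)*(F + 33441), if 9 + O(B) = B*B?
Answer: -574389513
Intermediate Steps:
O(B) = -9 + B² (O(B) = -9 + B*B = -9 + B²)
z(x) = -35 (z(x) = 7*(-5) = -35)
L = 25515 (L = ((-9 + (-6)²)*(-27))*(-35) = ((-9 + 36)*(-27))*(-35) = (27*(-27))*(-35) = -729*(-35) = 25515)
o = 25515
(T + o)*(F + 33441) = (-38002 + 25515)*(12558 + 33441) = -12487*45999 = -574389513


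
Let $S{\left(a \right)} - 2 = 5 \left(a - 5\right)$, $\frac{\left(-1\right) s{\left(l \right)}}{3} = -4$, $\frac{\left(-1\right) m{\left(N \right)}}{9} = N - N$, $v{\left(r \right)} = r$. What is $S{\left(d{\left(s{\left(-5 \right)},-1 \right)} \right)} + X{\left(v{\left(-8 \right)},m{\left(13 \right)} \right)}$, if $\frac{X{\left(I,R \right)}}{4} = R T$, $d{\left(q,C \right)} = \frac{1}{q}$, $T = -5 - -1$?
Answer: $- \frac{271}{12} \approx -22.583$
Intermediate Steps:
$T = -4$ ($T = -5 + 1 = -4$)
$m{\left(N \right)} = 0$ ($m{\left(N \right)} = - 9 \left(N - N\right) = \left(-9\right) 0 = 0$)
$s{\left(l \right)} = 12$ ($s{\left(l \right)} = \left(-3\right) \left(-4\right) = 12$)
$S{\left(a \right)} = -23 + 5 a$ ($S{\left(a \right)} = 2 + 5 \left(a - 5\right) = 2 + 5 \left(-5 + a\right) = 2 + \left(-25 + 5 a\right) = -23 + 5 a$)
$X{\left(I,R \right)} = - 16 R$ ($X{\left(I,R \right)} = 4 R \left(-4\right) = 4 \left(- 4 R\right) = - 16 R$)
$S{\left(d{\left(s{\left(-5 \right)},-1 \right)} \right)} + X{\left(v{\left(-8 \right)},m{\left(13 \right)} \right)} = \left(-23 + \frac{5}{12}\right) - 0 = \left(-23 + 5 \cdot \frac{1}{12}\right) + 0 = \left(-23 + \frac{5}{12}\right) + 0 = - \frac{271}{12} + 0 = - \frac{271}{12}$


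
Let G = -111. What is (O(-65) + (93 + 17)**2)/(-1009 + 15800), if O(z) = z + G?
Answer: 11924/14791 ≈ 0.80617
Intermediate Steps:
O(z) = -111 + z (O(z) = z - 111 = -111 + z)
(O(-65) + (93 + 17)**2)/(-1009 + 15800) = ((-111 - 65) + (93 + 17)**2)/(-1009 + 15800) = (-176 + 110**2)/14791 = (-176 + 12100)*(1/14791) = 11924*(1/14791) = 11924/14791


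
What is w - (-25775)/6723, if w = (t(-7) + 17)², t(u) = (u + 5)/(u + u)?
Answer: 98074175/329427 ≈ 297.71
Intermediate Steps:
t(u) = (5 + u)/(2*u) (t(u) = (5 + u)/((2*u)) = (5 + u)*(1/(2*u)) = (5 + u)/(2*u))
w = 14400/49 (w = ((½)*(5 - 7)/(-7) + 17)² = ((½)*(-⅐)*(-2) + 17)² = (⅐ + 17)² = (120/7)² = 14400/49 ≈ 293.88)
w - (-25775)/6723 = 14400/49 - (-25775)/6723 = 14400/49 - 1*(-25775/6723) = 14400/49 + 25775/6723 = 98074175/329427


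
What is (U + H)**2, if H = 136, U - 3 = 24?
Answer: 26569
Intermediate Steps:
U = 27 (U = 3 + 24 = 27)
(U + H)**2 = (27 + 136)**2 = 163**2 = 26569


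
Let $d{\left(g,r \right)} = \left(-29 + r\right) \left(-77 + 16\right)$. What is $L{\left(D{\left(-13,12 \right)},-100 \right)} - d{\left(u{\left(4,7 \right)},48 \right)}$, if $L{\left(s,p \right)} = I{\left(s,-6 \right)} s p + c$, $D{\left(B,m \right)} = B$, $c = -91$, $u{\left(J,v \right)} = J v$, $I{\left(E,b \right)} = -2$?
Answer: $-1532$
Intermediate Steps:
$d{\left(g,r \right)} = 1769 - 61 r$ ($d{\left(g,r \right)} = \left(-29 + r\right) \left(-61\right) = 1769 - 61 r$)
$L{\left(s,p \right)} = -91 - 2 p s$ ($L{\left(s,p \right)} = - 2 s p - 91 = - 2 p s - 91 = -91 - 2 p s$)
$L{\left(D{\left(-13,12 \right)},-100 \right)} - d{\left(u{\left(4,7 \right)},48 \right)} = \left(-91 - \left(-200\right) \left(-13\right)\right) - \left(1769 - 2928\right) = \left(-91 - 2600\right) - \left(1769 - 2928\right) = -2691 - -1159 = -2691 + 1159 = -1532$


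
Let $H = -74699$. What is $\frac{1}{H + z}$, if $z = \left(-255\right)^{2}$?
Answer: $- \frac{1}{9674} \approx -0.00010337$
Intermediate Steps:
$z = 65025$
$\frac{1}{H + z} = \frac{1}{-74699 + 65025} = \frac{1}{-9674} = - \frac{1}{9674}$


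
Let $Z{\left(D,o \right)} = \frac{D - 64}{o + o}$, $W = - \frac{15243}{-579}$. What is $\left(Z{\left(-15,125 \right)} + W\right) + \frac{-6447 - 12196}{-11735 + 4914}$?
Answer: $\frac{9459900213}{329113250} \approx 28.744$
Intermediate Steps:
$W = \frac{5081}{193}$ ($W = \left(-15243\right) \left(- \frac{1}{579}\right) = \frac{5081}{193} \approx 26.326$)
$Z{\left(D,o \right)} = \frac{-64 + D}{2 o}$
$\left(Z{\left(-15,125 \right)} + W\right) + \frac{-6447 - 12196}{-11735 + 4914} = \left(\frac{-64 - 15}{2 \cdot 125} + \frac{5081}{193}\right) + \frac{-6447 - 12196}{-11735 + 4914} = \left(\frac{1}{2} \cdot \frac{1}{125} \left(-79\right) + \frac{5081}{193}\right) - \frac{18643}{-6821} = \left(- \frac{79}{250} + \frac{5081}{193}\right) - - \frac{18643}{6821} = \frac{1255003}{48250} + \frac{18643}{6821} = \frac{9459900213}{329113250}$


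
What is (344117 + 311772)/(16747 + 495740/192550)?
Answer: 12629142695/322513059 ≈ 39.159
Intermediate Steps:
(344117 + 311772)/(16747 + 495740/192550) = 655889/(16747 + 495740*(1/192550)) = 655889/(16747 + 49574/19255) = 655889/(322513059/19255) = 655889*(19255/322513059) = 12629142695/322513059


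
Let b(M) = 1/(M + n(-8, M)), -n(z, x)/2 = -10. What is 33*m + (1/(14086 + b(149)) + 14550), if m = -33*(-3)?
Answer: 42413992264/2380535 ≈ 17817.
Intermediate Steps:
n(z, x) = 20 (n(z, x) = -2*(-10) = 20)
m = 99
b(M) = 1/(20 + M) (b(M) = 1/(M + 20) = 1/(20 + M))
33*m + (1/(14086 + b(149)) + 14550) = 33*99 + (1/(14086 + 1/(20 + 149)) + 14550) = 3267 + (1/(14086 + 1/169) + 14550) = 3267 + (1/(2380535/169) + 14550) = 3267 + (169/2380535 + 14550) = 3267 + 34636784419/2380535 = 42413992264/2380535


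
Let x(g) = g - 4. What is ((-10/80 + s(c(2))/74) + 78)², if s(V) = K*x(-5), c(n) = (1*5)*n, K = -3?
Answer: 536339281/87616 ≈ 6121.5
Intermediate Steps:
x(g) = -4 + g
c(n) = 5*n
s(V) = 27 (s(V) = -3*(-4 - 5) = -3*(-9) = 27)
((-10/80 + s(c(2))/74) + 78)² = ((-10/80 + 27/74) + 78)² = ((-10*1/80 + 27*(1/74)) + 78)² = ((-⅛ + 27/74) + 78)² = (71/296 + 78)² = (23159/296)² = 536339281/87616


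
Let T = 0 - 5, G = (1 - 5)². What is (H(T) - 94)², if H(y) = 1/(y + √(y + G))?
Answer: 436263/49 + 1321*√11/98 ≈ 8948.0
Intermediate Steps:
G = 16 (G = (-4)² = 16)
T = -5
H(y) = 1/(y + √(16 + y)) (H(y) = 1/(y + √(y + 16)) = 1/(y + √(16 + y)))
(H(T) - 94)² = (1/(-5 + √(16 - 5)) - 94)² = (1/(-5 + √11) - 94)² = (-94 + 1/(-5 + √11))²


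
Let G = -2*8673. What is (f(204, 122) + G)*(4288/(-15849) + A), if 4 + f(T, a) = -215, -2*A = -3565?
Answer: -330767153195/10566 ≈ -3.1305e+7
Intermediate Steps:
A = 3565/2 (A = -½*(-3565) = 3565/2 ≈ 1782.5)
f(T, a) = -219 (f(T, a) = -4 - 215 = -219)
G = -17346
(f(204, 122) + G)*(4288/(-15849) + A) = (-219 - 17346)*(4288/(-15849) + 3565/2) = -17565*(4288*(-1/15849) + 3565/2) = -17565*(-4288/15849 + 3565/2) = -17565*56493109/31698 = -330767153195/10566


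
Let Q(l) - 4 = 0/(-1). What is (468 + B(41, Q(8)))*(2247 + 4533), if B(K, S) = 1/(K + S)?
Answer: 9519572/3 ≈ 3.1732e+6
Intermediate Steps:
Q(l) = 4 (Q(l) = 4 + 0/(-1) = 4 + 0*(-1) = 4 + 0 = 4)
(468 + B(41, Q(8)))*(2247 + 4533) = (468 + 1/(41 + 4))*(2247 + 4533) = (468 + 1/45)*6780 = (21061/45)*6780 = 9519572/3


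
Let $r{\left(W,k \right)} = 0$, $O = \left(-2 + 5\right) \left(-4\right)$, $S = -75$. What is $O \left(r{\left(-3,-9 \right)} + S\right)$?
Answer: $900$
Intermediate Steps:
$O = -12$ ($O = 3 \left(-4\right) = -12$)
$O \left(r{\left(-3,-9 \right)} + S\right) = - 12 \left(0 - 75\right) = \left(-12\right) \left(-75\right) = 900$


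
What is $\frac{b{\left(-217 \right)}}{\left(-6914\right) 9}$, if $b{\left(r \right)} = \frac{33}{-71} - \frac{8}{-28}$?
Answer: $\frac{89}{30926322} \approx 2.8778 \cdot 10^{-6}$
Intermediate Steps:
$b{\left(r \right)} = - \frac{89}{497}$ ($b{\left(r \right)} = 33 \left(- \frac{1}{71}\right) - - \frac{2}{7} = - \frac{33}{71} + \frac{2}{7} = - \frac{89}{497}$)
$\frac{b{\left(-217 \right)}}{\left(-6914\right) 9} = - \frac{89}{497 \left(\left(-6914\right) 9\right)} = - \frac{89}{497 \left(-62226\right)} = \left(- \frac{89}{497}\right) \left(- \frac{1}{62226}\right) = \frac{89}{30926322}$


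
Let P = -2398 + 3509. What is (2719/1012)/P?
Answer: 2719/1124332 ≈ 0.0024183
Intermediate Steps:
P = 1111
(2719/1012)/P = (2719/1012)/1111 = (2719*(1/1012))*(1/1111) = (2719/1012)*(1/1111) = 2719/1124332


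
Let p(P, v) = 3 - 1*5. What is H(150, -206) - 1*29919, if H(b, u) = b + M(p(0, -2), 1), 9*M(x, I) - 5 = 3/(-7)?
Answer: -1875415/63 ≈ -29769.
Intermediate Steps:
p(P, v) = -2 (p(P, v) = 3 - 5 = -2)
M(x, I) = 32/63 (M(x, I) = 5/9 + (3/(-7))/9 = 5/9 + (3*(-1/7))/9 = 5/9 + (1/9)*(-3/7) = 5/9 - 1/21 = 32/63)
H(b, u) = 32/63 + b (H(b, u) = b + 32/63 = 32/63 + b)
H(150, -206) - 1*29919 = (32/63 + 150) - 1*29919 = 9482/63 - 29919 = -1875415/63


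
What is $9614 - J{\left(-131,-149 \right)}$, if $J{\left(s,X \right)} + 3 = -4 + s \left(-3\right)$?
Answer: $9228$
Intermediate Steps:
$J{\left(s,X \right)} = -7 - 3 s$ ($J{\left(s,X \right)} = -3 + \left(-4 + s \left(-3\right)\right) = -3 - \left(4 + 3 s\right) = -7 - 3 s$)
$9614 - J{\left(-131,-149 \right)} = 9614 - \left(-7 - -393\right) = 9614 - \left(-7 + 393\right) = 9614 - 386 = 9228$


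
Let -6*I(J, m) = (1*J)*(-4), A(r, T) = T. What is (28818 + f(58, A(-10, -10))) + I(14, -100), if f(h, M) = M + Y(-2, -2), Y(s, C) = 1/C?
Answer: 172901/6 ≈ 28817.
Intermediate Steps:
I(J, m) = 2*J/3 (I(J, m) = -1*J*(-4)/6 = -J*(-4)/6 = -(-2)*J/3 = 2*J/3)
f(h, M) = -½ + M (f(h, M) = M + 1/(-2) = M - ½ = -½ + M)
(28818 + f(58, A(-10, -10))) + I(14, -100) = (28818 + (-½ - 10)) + (⅔)*14 = (28818 - 21/2) + 28/3 = 57615/2 + 28/3 = 172901/6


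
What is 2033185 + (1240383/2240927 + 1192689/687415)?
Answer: 3132016920973363073/1540446833705 ≈ 2.0332e+6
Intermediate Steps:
2033185 + (1240383/2240927 + 1192689/687415) = 2033185 + 3525386862648/1540446833705 = 3132016920973363073/1540446833705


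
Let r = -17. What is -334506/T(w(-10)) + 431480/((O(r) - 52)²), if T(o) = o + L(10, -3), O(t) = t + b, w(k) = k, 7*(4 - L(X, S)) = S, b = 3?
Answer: 851382056/14157 ≈ 60139.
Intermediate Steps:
L(X, S) = 4 - S/7
O(t) = 3 + t (O(t) = t + 3 = 3 + t)
T(o) = 31/7 + o (T(o) = o + (4 - ⅐*(-3)) = o + (4 + 3/7) = o + 31/7 = 31/7 + o)
-334506/T(w(-10)) + 431480/((O(r) - 52)²) = -334506/(31/7 - 10) + 431480/(((3 - 17) - 52)²) = -334506/(-39/7) + 431480/((-14 - 52)²) = -334506*(-7/39) + 431480/((-66)²) = 780514/13 + 431480/4356 = 780514/13 + 431480*(1/4356) = 780514/13 + 107870/1089 = 851382056/14157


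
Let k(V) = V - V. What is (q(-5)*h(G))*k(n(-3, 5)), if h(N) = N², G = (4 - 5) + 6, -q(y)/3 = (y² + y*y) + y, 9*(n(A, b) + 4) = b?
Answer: 0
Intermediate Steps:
n(A, b) = -4 + b/9
q(y) = -6*y² - 3*y (q(y) = -3*((y² + y*y) + y) = -3*((y² + y²) + y) = -3*(2*y² + y) = -3*(y + 2*y²) = -6*y² - 3*y)
k(V) = 0
G = 5 (G = -1 + 6 = 5)
(q(-5)*h(G))*k(n(-3, 5)) = (-3*(-5)*(1 + 2*(-5))*5²)*0 = (-3*(-5)*(1 - 10)*25)*0 = (-3*(-5)*(-9)*25)*0 = -135*25*0 = -3375*0 = 0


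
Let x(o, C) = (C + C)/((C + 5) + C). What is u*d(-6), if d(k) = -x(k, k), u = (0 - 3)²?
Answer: -108/7 ≈ -15.429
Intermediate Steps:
x(o, C) = 2*C/(5 + 2*C) (x(o, C) = (2*C)/((5 + C) + C) = (2*C)/(5 + 2*C) = 2*C/(5 + 2*C))
u = 9 (u = (-3)² = 9)
d(k) = -2*k/(5 + 2*k)
u*d(-6) = 9*(-2*(-6)/(5 + 2*(-6))) = 9*(-2*(-6)/(5 - 12)) = 9*(-2*(-6)/(-7)) = 9*(-2*(-6)*(-⅐)) = 9*(-12/7) = -108/7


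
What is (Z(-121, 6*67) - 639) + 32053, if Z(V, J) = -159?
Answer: 31255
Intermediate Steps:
(Z(-121, 6*67) - 639) + 32053 = (-159 - 639) + 32053 = -798 + 32053 = 31255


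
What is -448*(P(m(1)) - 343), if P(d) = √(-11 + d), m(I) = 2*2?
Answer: 153664 - 448*I*√7 ≈ 1.5366e+5 - 1185.3*I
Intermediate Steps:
m(I) = 4
-448*(P(m(1)) - 343) = -448*(√(-11 + 4) - 343) = -448*(√(-7) - 343) = -448*(I*√7 - 343) = -448*(-343 + I*√7) = 153664 - 448*I*√7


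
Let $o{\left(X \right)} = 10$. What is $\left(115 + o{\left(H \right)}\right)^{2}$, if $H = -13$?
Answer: $15625$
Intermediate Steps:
$\left(115 + o{\left(H \right)}\right)^{2} = \left(115 + 10\right)^{2} = 125^{2} = 15625$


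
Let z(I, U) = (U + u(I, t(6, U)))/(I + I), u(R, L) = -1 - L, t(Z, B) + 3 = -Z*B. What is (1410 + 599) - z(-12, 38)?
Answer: 12121/6 ≈ 2020.2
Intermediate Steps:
t(Z, B) = -3 - B*Z (t(Z, B) = -3 - Z*B = -3 - B*Z)
z(I, U) = (2 + 7*U)/(2*I) (z(I, U) = (U + (-1 - (-3 - 1*U*6)))/(I + I) = (U + (-1 - (-3 - 6*U)))/((2*I)) = (U + (-1 + (3 + 6*U)))*(1/(2*I)) = (U + (2 + 6*U))*(1/(2*I)) = (2 + 7*U)*(1/(2*I)) = (2 + 7*U)/(2*I))
(1410 + 599) - z(-12, 38) = (1410 + 599) - (2 + 7*38)/(2*(-12)) = 2009 - (-1)*(2 + 266)/(2*12) = 2009 - (-1)*268/(2*12) = 2009 - 1*(-67/6) = 2009 + 67/6 = 12121/6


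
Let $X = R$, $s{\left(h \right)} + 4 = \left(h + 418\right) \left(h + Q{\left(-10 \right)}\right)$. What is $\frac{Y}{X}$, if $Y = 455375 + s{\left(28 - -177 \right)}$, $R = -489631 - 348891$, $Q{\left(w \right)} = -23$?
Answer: $- \frac{568757}{838522} \approx -0.67829$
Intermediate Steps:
$s{\left(h \right)} = -4 + \left(-23 + h\right) \left(418 + h\right)$ ($s{\left(h \right)} = -4 + \left(h + 418\right) \left(h - 23\right) = -4 + \left(418 + h\right) \left(-23 + h\right) = -4 + \left(-23 + h\right) \left(418 + h\right)$)
$R = -838522$
$X = -838522$
$Y = 568757$ ($Y = 455375 + \left(-9618 + \left(28 - -177\right)^{2} + 395 \left(28 - -177\right)\right) = 455375 + \left(-9618 + \left(28 + 177\right)^{2} + 395 \left(28 + 177\right)\right) = 455375 + \left(-9618 + 205^{2} + 395 \cdot 205\right) = 455375 + \left(-9618 + 42025 + 80975\right) = 455375 + 113382 = 568757$)
$\frac{Y}{X} = \frac{568757}{-838522} = 568757 \left(- \frac{1}{838522}\right) = - \frac{568757}{838522}$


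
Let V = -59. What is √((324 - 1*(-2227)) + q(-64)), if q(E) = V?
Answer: 2*√623 ≈ 49.920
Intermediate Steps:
q(E) = -59
√((324 - 1*(-2227)) + q(-64)) = √((324 - 1*(-2227)) - 59) = √((324 + 2227) - 59) = √(2551 - 59) = √2492 = 2*√623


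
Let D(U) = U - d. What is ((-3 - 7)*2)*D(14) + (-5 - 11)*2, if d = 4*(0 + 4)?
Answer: 8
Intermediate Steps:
d = 16 (d = 4*4 = 16)
D(U) = -16 + U (D(U) = U - 1*16 = U - 16 = -16 + U)
((-3 - 7)*2)*D(14) + (-5 - 11)*2 = ((-3 - 7)*2)*(-16 + 14) + (-5 - 11)*2 = -10*2*(-2) - 16*2 = -20*(-2) - 32 = 40 - 32 = 8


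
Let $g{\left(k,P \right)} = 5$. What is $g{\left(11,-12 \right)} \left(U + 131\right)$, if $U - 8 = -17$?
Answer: $610$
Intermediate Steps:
$U = -9$ ($U = 8 - 17 = -9$)
$g{\left(11,-12 \right)} \left(U + 131\right) = 5 \left(-9 + 131\right) = 5 \cdot 122 = 610$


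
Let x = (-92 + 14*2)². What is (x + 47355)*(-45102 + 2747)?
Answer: -2179207105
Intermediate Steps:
x = 4096 (x = (-92 + 28)² = (-64)² = 4096)
(x + 47355)*(-45102 + 2747) = (4096 + 47355)*(-45102 + 2747) = 51451*(-42355) = -2179207105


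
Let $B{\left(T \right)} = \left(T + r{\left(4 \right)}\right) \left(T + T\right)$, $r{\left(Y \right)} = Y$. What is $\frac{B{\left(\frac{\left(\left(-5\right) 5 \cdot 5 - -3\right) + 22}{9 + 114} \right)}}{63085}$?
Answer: $- \frac{15680}{190882593} \approx -8.2145 \cdot 10^{-5}$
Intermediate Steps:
$B{\left(T \right)} = 2 T \left(4 + T\right)$ ($B{\left(T \right)} = \left(T + 4\right) \left(T + T\right) = \left(4 + T\right) 2 T = 2 T \left(4 + T\right)$)
$\frac{B{\left(\frac{\left(\left(-5\right) 5 \cdot 5 - -3\right) + 22}{9 + 114} \right)}}{63085} = \frac{2 \frac{\left(\left(-5\right) 5 \cdot 5 - -3\right) + 22}{9 + 114} \left(4 + \frac{\left(\left(-5\right) 5 \cdot 5 - -3\right) + 22}{9 + 114}\right)}{63085} = 2 \frac{\left(\left(-25\right) 5 + 3\right) + 22}{123} \left(4 + \frac{\left(\left(-25\right) 5 + 3\right) + 22}{123}\right) \frac{1}{63085} = 2 \left(\left(-125 + 3\right) + 22\right) \frac{1}{123} \left(4 + \left(\left(-125 + 3\right) + 22\right) \frac{1}{123}\right) \frac{1}{63085} = 2 \left(-122 + 22\right) \frac{1}{123} \left(4 + \left(-122 + 22\right) \frac{1}{123}\right) \frac{1}{63085} = 2 \left(\left(-100\right) \frac{1}{123}\right) \left(4 - \frac{100}{123}\right) \frac{1}{63085} = 2 \left(- \frac{100}{123}\right) \left(4 - \frac{100}{123}\right) \frac{1}{63085} = 2 \left(- \frac{100}{123}\right) \frac{392}{123} \cdot \frac{1}{63085} = \left(- \frac{78400}{15129}\right) \frac{1}{63085} = - \frac{15680}{190882593}$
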